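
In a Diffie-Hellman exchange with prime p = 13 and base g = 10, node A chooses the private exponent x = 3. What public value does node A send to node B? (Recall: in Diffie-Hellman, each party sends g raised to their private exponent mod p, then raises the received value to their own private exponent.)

12

Public value = 10^{3} \pmod{13}.
10^1 ≡ 10 (mod 13)
10^2 = (10^1)^2 ≡ 10^2 = 100 ≡ 9 (mod 13)
10^3 = 10^2 · 10^1 ≡ 9 · 10 ≡ 12 (mod 13).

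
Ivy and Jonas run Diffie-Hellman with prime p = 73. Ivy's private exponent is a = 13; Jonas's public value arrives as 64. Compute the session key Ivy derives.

Shared key K = 64^13 mod 73.
64^1 ≡ 64 (mod 73)
64^2 = (64^1)^2 ≡ 64^2 = 4096 ≡ 8 (mod 73)
64^4 = (64^2)^2 ≡ 8^2 = 64 ≡ 64 (mod 73)
64^8 = (64^4)^2 ≡ 64^2 = 4096 ≡ 8 (mod 73)
64^13 = 64^8 · 64^4 · 64^1 ≡ 8 · 64 · 64 ≡ 64 (mod 73).

64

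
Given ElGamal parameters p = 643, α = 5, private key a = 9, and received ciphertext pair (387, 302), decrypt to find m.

Shared mask s = c₁^a mod p = 387^9 mod 643.
387^1 ≡ 387 (mod 643)
387^2 = (387^1)^2 ≡ 387^2 = 149769 ≡ 593 (mod 643)
387^4 = (387^2)^2 ≡ 593^2 = 351649 ≡ 571 (mod 643)
387^8 = (387^4)^2 ≡ 571^2 = 326041 ≡ 40 (mod 643)
387^9 = 387^8 · 387^1 ≡ 40 · 387 ≡ 48 (mod 643).
So s = 48; s⁻¹ ≡ 67 (mod 643).
m = c₂ · s⁻¹ mod 643 = 302 · 67 mod 643 = 301.

301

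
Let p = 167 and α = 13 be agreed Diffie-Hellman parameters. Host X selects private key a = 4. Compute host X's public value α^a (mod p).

Public value = 13^4 (mod 167).
13^1 ≡ 13 (mod 167)
13^2 = (13^1)^2 ≡ 13^2 = 169 ≡ 2 (mod 167)
13^4 = (13^2)^2 ≡ 2^2 = 4 ≡ 4 (mod 167)

4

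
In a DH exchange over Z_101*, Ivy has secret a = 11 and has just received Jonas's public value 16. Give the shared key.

Shared key K = 16^11 mod 101.
16^1 ≡ 16 (mod 101)
16^2 = (16^1)^2 ≡ 16^2 = 256 ≡ 54 (mod 101)
16^4 = (16^2)^2 ≡ 54^2 = 2916 ≡ 88 (mod 101)
16^8 = (16^4)^2 ≡ 88^2 = 7744 ≡ 68 (mod 101)
16^11 = 16^8 · 16^2 · 16^1 ≡ 68 · 54 · 16 ≡ 71 (mod 101).

71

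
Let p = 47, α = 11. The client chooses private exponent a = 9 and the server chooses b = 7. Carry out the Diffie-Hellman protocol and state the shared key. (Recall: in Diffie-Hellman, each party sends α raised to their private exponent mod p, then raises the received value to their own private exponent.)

The client sends A = α^a mod p = 11^9 mod 47.
11^1 ≡ 11 (mod 47)
11^2 = (11^1)^2 ≡ 11^2 = 121 ≡ 27 (mod 47)
11^4 = (11^2)^2 ≡ 27^2 = 729 ≡ 24 (mod 47)
11^8 = (11^4)^2 ≡ 24^2 = 576 ≡ 12 (mod 47)
11^9 = 11^8 · 11^1 ≡ 12 · 11 ≡ 38 (mod 47).
So A = 38. The server then computes K = A^b mod p = 38^7 mod 47.
38^1 ≡ 38 (mod 47)
38^2 = (38^1)^2 ≡ 38^2 = 1444 ≡ 34 (mod 47)
38^4 = (38^2)^2 ≡ 34^2 = 1156 ≡ 28 (mod 47)
38^7 = 38^4 · 38^2 · 38^1 ≡ 28 · 34 · 38 ≡ 33 (mod 47).

33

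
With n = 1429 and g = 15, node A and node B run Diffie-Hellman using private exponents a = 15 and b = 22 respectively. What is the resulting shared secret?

Node B sends B = g^b mod n = 15^22 mod 1429.
15^1 ≡ 15 (mod 1429)
15^2 = (15^1)^2 ≡ 15^2 = 225 ≡ 225 (mod 1429)
15^4 = (15^2)^2 ≡ 225^2 = 50625 ≡ 610 (mod 1429)
15^8 = (15^4)^2 ≡ 610^2 = 372100 ≡ 560 (mod 1429)
15^16 = (15^8)^2 ≡ 560^2 = 313600 ≡ 649 (mod 1429)
15^22 = 15^16 · 15^4 · 15^2 ≡ 649 · 610 · 225 ≡ 1393 (mod 1429).
So B = 1393. Node A then computes K = B^a mod n = 1393^15 mod 1429.
1393^1 ≡ 1393 (mod 1429)
1393^2 = (1393^1)^2 ≡ 1393^2 = 1940449 ≡ 1296 (mod 1429)
1393^4 = (1393^2)^2 ≡ 1296^2 = 1679616 ≡ 541 (mod 1429)
1393^8 = (1393^4)^2 ≡ 541^2 = 292681 ≡ 1165 (mod 1429)
1393^15 = 1393^8 · 1393^4 · 1393^2 · 1393^1 ≡ 1165 · 541 · 1296 · 1393 ≡ 922 (mod 1429).

922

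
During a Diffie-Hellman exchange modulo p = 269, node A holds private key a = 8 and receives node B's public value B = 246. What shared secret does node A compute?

Shared key K = 246^8 mod 269.
246^1 ≡ 246 (mod 269)
246^2 = (246^1)^2 ≡ 246^2 = 60516 ≡ 260 (mod 269)
246^4 = (246^2)^2 ≡ 260^2 = 67600 ≡ 81 (mod 269)
246^8 = (246^4)^2 ≡ 81^2 = 6561 ≡ 105 (mod 269)

105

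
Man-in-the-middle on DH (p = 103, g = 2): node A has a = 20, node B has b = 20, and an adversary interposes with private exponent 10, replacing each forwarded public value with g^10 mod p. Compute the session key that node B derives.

58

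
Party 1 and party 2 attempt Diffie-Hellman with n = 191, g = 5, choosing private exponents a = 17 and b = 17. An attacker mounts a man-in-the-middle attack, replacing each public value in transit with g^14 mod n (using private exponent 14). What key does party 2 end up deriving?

177

Party 2 receives an attacker's public value M = 5^14 mod 191 instead of the honest one.
5^1 ≡ 5 (mod 191)
5^2 = (5^1)^2 ≡ 5^2 = 25 ≡ 25 (mod 191)
5^4 = (5^2)^2 ≡ 25^2 = 625 ≡ 52 (mod 191)
5^8 = (5^4)^2 ≡ 52^2 = 2704 ≡ 30 (mod 191)
5^14 = 5^8 · 5^4 · 5^2 ≡ 30 · 52 · 25 ≡ 36 (mod 191).
So M = 36. Party 2 computes K = M^17 mod 191.
36^1 ≡ 36 (mod 191)
36^2 = (36^1)^2 ≡ 36^2 = 1296 ≡ 150 (mod 191)
36^4 = (36^2)^2 ≡ 150^2 = 22500 ≡ 153 (mod 191)
36^8 = (36^4)^2 ≡ 153^2 = 23409 ≡ 107 (mod 191)
36^16 = (36^8)^2 ≡ 107^2 = 11449 ≡ 180 (mod 191)
36^17 = 36^16 · 36^1 ≡ 180 · 36 ≡ 177 (mod 191).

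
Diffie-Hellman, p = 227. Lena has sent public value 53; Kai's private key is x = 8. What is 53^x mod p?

159

Shared key K = 53^8 mod 227.
53^1 ≡ 53 (mod 227)
53^2 = (53^1)^2 ≡ 53^2 = 2809 ≡ 85 (mod 227)
53^4 = (53^2)^2 ≡ 85^2 = 7225 ≡ 188 (mod 227)
53^8 = (53^4)^2 ≡ 188^2 = 35344 ≡ 159 (mod 227)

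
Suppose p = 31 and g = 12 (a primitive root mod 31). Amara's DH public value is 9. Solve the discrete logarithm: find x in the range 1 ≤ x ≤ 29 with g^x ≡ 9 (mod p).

8

Try successive powers of 12 modulo 31:
12^1 ≡ 12
12^2 ≡ 20
12^3 ≡ 23
12^4 ≡ 28
12^5 ≡ 26
12^6 ≡ 2
12^7 ≡ 24
12^8 ≡ 9
Found: x = 8.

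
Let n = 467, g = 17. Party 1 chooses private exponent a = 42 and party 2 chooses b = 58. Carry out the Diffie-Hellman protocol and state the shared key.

Party 2 sends B = g^b mod n = 17^58 mod 467.
17^1 ≡ 17 (mod 467)
17^2 = (17^1)^2 ≡ 17^2 = 289 ≡ 289 (mod 467)
17^4 = (17^2)^2 ≡ 289^2 = 83521 ≡ 395 (mod 467)
17^8 = (17^4)^2 ≡ 395^2 = 156025 ≡ 47 (mod 467)
17^16 = (17^8)^2 ≡ 47^2 = 2209 ≡ 341 (mod 467)
17^32 = (17^16)^2 ≡ 341^2 = 116281 ≡ 465 (mod 467)
17^58 = 17^32 · 17^16 · 17^8 · 17^2 ≡ 465 · 341 · 47 · 289 ≡ 273 (mod 467).
So B = 273. Party 1 then computes K = B^a mod n = 273^42 mod 467.
273^1 ≡ 273 (mod 467)
273^2 = (273^1)^2 ≡ 273^2 = 74529 ≡ 276 (mod 467)
273^4 = (273^2)^2 ≡ 276^2 = 76176 ≡ 55 (mod 467)
273^8 = (273^4)^2 ≡ 55^2 = 3025 ≡ 223 (mod 467)
273^16 = (273^8)^2 ≡ 223^2 = 49729 ≡ 227 (mod 467)
273^32 = (273^16)^2 ≡ 227^2 = 51529 ≡ 159 (mod 467)
273^42 = 273^32 · 273^8 · 273^2 ≡ 159 · 223 · 276 ≡ 147 (mod 467).

147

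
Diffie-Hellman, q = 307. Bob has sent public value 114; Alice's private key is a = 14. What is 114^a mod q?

Shared key K = 114^14 mod 307.
114^1 ≡ 114 (mod 307)
114^2 = (114^1)^2 ≡ 114^2 = 12996 ≡ 102 (mod 307)
114^4 = (114^2)^2 ≡ 102^2 = 10404 ≡ 273 (mod 307)
114^8 = (114^4)^2 ≡ 273^2 = 74529 ≡ 235 (mod 307)
114^14 = 114^8 · 114^4 · 114^2 ≡ 235 · 273 · 102 ≡ 105 (mod 307).

105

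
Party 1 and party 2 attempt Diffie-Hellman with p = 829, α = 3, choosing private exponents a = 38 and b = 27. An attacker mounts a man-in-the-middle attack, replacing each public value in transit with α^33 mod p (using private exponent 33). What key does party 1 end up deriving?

52

Party 1 receives an attacker's public value M = 3^33 mod 829 instead of the honest one.
3^1 ≡ 3 (mod 829)
3^2 = (3^1)^2 ≡ 3^2 = 9 ≡ 9 (mod 829)
3^4 = (3^2)^2 ≡ 9^2 = 81 ≡ 81 (mod 829)
3^8 = (3^4)^2 ≡ 81^2 = 6561 ≡ 758 (mod 829)
3^16 = (3^8)^2 ≡ 758^2 = 574564 ≡ 67 (mod 829)
3^32 = (3^16)^2 ≡ 67^2 = 4489 ≡ 344 (mod 829)
3^33 = 3^32 · 3^1 ≡ 344 · 3 ≡ 203 (mod 829).
So M = 203. Party 1 computes K = M^38 mod 829.
203^1 ≡ 203 (mod 829)
203^2 = (203^1)^2 ≡ 203^2 = 41209 ≡ 588 (mod 829)
203^4 = (203^2)^2 ≡ 588^2 = 345744 ≡ 51 (mod 829)
203^8 = (203^4)^2 ≡ 51^2 = 2601 ≡ 114 (mod 829)
203^16 = (203^8)^2 ≡ 114^2 = 12996 ≡ 561 (mod 829)
203^32 = (203^16)^2 ≡ 561^2 = 314721 ≡ 530 (mod 829)
203^38 = 203^32 · 203^4 · 203^2 ≡ 530 · 51 · 588 ≡ 52 (mod 829).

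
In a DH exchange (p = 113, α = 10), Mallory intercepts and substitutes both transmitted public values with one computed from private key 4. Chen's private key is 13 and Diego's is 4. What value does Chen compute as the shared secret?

2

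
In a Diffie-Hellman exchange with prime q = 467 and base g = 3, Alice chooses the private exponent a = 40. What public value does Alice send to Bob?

Public value = 3^40 mod 467.
3^1 ≡ 3 (mod 467)
3^2 = (3^1)^2 ≡ 3^2 = 9 ≡ 9 (mod 467)
3^4 = (3^2)^2 ≡ 9^2 = 81 ≡ 81 (mod 467)
3^8 = (3^4)^2 ≡ 81^2 = 6561 ≡ 23 (mod 467)
3^16 = (3^8)^2 ≡ 23^2 = 529 ≡ 62 (mod 467)
3^32 = (3^16)^2 ≡ 62^2 = 3844 ≡ 108 (mod 467)
3^40 = 3^32 · 3^8 ≡ 108 · 23 ≡ 149 (mod 467).

149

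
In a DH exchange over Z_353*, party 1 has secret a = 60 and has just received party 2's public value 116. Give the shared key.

352

Shared key K = 116^60 mod 353.
116^1 ≡ 116 (mod 353)
116^2 = (116^1)^2 ≡ 116^2 = 13456 ≡ 42 (mod 353)
116^4 = (116^2)^2 ≡ 42^2 = 1764 ≡ 352 (mod 353)
116^8 = (116^4)^2 ≡ 352^2 = 123904 ≡ 1 (mod 353)
116^16 = (116^8)^2 ≡ 1^2 = 1 ≡ 1 (mod 353)
116^32 = (116^16)^2 ≡ 1^2 = 1 ≡ 1 (mod 353)
116^60 = 116^32 · 116^16 · 116^8 · 116^4 ≡ 1 · 1 · 1 · 352 ≡ 352 (mod 353).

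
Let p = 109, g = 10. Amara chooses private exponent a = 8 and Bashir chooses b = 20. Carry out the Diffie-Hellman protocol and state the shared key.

97

Bashir sends B = g^b mod p = 10^20 mod 109.
10^1 ≡ 10 (mod 109)
10^2 = (10^1)^2 ≡ 10^2 = 100 ≡ 100 (mod 109)
10^4 = (10^2)^2 ≡ 100^2 = 10000 ≡ 81 (mod 109)
10^8 = (10^4)^2 ≡ 81^2 = 6561 ≡ 21 (mod 109)
10^16 = (10^8)^2 ≡ 21^2 = 441 ≡ 5 (mod 109)
10^20 = 10^16 · 10^4 ≡ 5 · 81 ≡ 78 (mod 109).
So B = 78. Amara then computes K = B^a mod p = 78^8 mod 109.
78^1 ≡ 78 (mod 109)
78^2 = (78^1)^2 ≡ 78^2 = 6084 ≡ 89 (mod 109)
78^4 = (78^2)^2 ≡ 89^2 = 7921 ≡ 73 (mod 109)
78^8 = (78^4)^2 ≡ 73^2 = 5329 ≡ 97 (mod 109)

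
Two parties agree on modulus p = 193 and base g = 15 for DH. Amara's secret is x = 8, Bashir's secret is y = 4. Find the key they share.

Bashir sends B = g^y mod p = 15^4 mod 193.
15^1 ≡ 15 (mod 193)
15^2 = (15^1)^2 ≡ 15^2 = 225 ≡ 32 (mod 193)
15^4 = (15^2)^2 ≡ 32^2 = 1024 ≡ 59 (mod 193)
So B = 59. Amara then computes K = B^x mod p = 59^8 mod 193.
59^1 ≡ 59 (mod 193)
59^2 = (59^1)^2 ≡ 59^2 = 3481 ≡ 7 (mod 193)
59^4 = (59^2)^2 ≡ 7^2 = 49 ≡ 49 (mod 193)
59^8 = (59^4)^2 ≡ 49^2 = 2401 ≡ 85 (mod 193)

85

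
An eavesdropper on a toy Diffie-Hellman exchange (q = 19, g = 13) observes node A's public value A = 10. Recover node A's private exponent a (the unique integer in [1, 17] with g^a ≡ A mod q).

Try successive powers of 13 modulo 19:
13^1 ≡ 13
13^2 ≡ 17
13^3 ≡ 12
13^4 ≡ 4
13^5 ≡ 14
13^6 ≡ 11
13^7 ≡ 10
Found: a = 7.

7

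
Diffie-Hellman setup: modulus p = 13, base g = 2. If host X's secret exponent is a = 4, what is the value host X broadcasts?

3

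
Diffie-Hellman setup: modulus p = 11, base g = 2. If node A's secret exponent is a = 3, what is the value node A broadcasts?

Public value = 2^3 mod 11.
2^1 ≡ 2 (mod 11)
2^2 = (2^1)^2 ≡ 2^2 = 4 ≡ 4 (mod 11)
2^3 = 2^2 · 2^1 ≡ 4 · 2 ≡ 8 (mod 11).

8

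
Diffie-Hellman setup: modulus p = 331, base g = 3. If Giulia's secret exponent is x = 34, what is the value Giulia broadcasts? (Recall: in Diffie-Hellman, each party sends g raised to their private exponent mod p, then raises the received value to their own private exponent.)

Public value = 3^34 mod 331.
3^1 ≡ 3 (mod 331)
3^2 = (3^1)^2 ≡ 3^2 = 9 ≡ 9 (mod 331)
3^4 = (3^2)^2 ≡ 9^2 = 81 ≡ 81 (mod 331)
3^8 = (3^4)^2 ≡ 81^2 = 6561 ≡ 272 (mod 331)
3^16 = (3^8)^2 ≡ 272^2 = 73984 ≡ 171 (mod 331)
3^32 = (3^16)^2 ≡ 171^2 = 29241 ≡ 113 (mod 331)
3^34 = 3^32 · 3^2 ≡ 113 · 9 ≡ 24 (mod 331).

24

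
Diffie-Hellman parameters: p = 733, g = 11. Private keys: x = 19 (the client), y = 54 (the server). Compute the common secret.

40

The server sends B = g^y mod p = 11^54 mod 733.
11^1 ≡ 11 (mod 733)
11^2 = (11^1)^2 ≡ 11^2 = 121 ≡ 121 (mod 733)
11^4 = (11^2)^2 ≡ 121^2 = 14641 ≡ 714 (mod 733)
11^8 = (11^4)^2 ≡ 714^2 = 509796 ≡ 361 (mod 733)
11^16 = (11^8)^2 ≡ 361^2 = 130321 ≡ 580 (mod 733)
11^32 = (11^16)^2 ≡ 580^2 = 336400 ≡ 686 (mod 733)
11^54 = 11^32 · 11^16 · 11^4 · 11^2 ≡ 686 · 580 · 714 · 121 ≡ 706 (mod 733).
So B = 706. The client then computes K = B^x mod p = 706^19 mod 733.
706^1 ≡ 706 (mod 733)
706^2 = (706^1)^2 ≡ 706^2 = 498436 ≡ 729 (mod 733)
706^4 = (706^2)^2 ≡ 729^2 = 531441 ≡ 16 (mod 733)
706^8 = (706^4)^2 ≡ 16^2 = 256 ≡ 256 (mod 733)
706^16 = (706^8)^2 ≡ 256^2 = 65536 ≡ 299 (mod 733)
706^19 = 706^16 · 706^2 · 706^1 ≡ 299 · 729 · 706 ≡ 40 (mod 733).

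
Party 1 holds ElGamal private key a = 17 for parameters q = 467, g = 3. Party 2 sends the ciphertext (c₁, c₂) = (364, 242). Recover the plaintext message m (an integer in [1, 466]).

Shared mask s = c₁^a mod q = 364^17 mod 467.
364^1 ≡ 364 (mod 467)
364^2 = (364^1)^2 ≡ 364^2 = 132496 ≡ 335 (mod 467)
364^4 = (364^2)^2 ≡ 335^2 = 112225 ≡ 145 (mod 467)
364^8 = (364^4)^2 ≡ 145^2 = 21025 ≡ 10 (mod 467)
364^16 = (364^8)^2 ≡ 10^2 = 100 ≡ 100 (mod 467)
364^17 = 364^16 · 364^1 ≡ 100 · 364 ≡ 441 (mod 467).
So s = 441; s⁻¹ ≡ 449 (mod 467).
m = c₂ · s⁻¹ mod 467 = 242 · 449 mod 467 = 314.

314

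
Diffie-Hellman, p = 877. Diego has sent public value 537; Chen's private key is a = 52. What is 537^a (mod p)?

850

Shared key K = 537^52 mod 877.
537^1 ≡ 537 (mod 877)
537^2 = (537^1)^2 ≡ 537^2 = 288369 ≡ 713 (mod 877)
537^4 = (537^2)^2 ≡ 713^2 = 508369 ≡ 586 (mod 877)
537^8 = (537^4)^2 ≡ 586^2 = 343396 ≡ 489 (mod 877)
537^16 = (537^8)^2 ≡ 489^2 = 239121 ≡ 577 (mod 877)
537^32 = (537^16)^2 ≡ 577^2 = 332929 ≡ 546 (mod 877)
537^52 = 537^32 · 537^16 · 537^4 ≡ 546 · 577 · 586 ≡ 850 (mod 877).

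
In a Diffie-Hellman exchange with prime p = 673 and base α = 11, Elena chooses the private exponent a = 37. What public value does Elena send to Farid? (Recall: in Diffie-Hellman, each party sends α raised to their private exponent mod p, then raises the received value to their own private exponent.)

301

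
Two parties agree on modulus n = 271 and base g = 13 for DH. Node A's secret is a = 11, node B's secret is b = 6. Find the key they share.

242

Node A sends A = g^a mod n = 13^11 mod 271.
13^1 ≡ 13 (mod 271)
13^2 = (13^1)^2 ≡ 13^2 = 169 ≡ 169 (mod 271)
13^4 = (13^2)^2 ≡ 169^2 = 28561 ≡ 106 (mod 271)
13^8 = (13^4)^2 ≡ 106^2 = 11236 ≡ 125 (mod 271)
13^11 = 13^8 · 13^2 · 13^1 ≡ 125 · 169 · 13 ≡ 102 (mod 271).
So A = 102. Node B then computes K = A^b mod n = 102^6 mod 271.
102^1 ≡ 102 (mod 271)
102^2 = (102^1)^2 ≡ 102^2 = 10404 ≡ 106 (mod 271)
102^4 = (102^2)^2 ≡ 106^2 = 11236 ≡ 125 (mod 271)
102^6 = 102^4 · 102^2 ≡ 125 · 106 ≡ 242 (mod 271).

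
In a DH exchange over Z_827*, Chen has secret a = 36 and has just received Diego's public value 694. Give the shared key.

73

Shared key K = 694^36 mod 827.
694^1 ≡ 694 (mod 827)
694^2 = (694^1)^2 ≡ 694^2 = 481636 ≡ 322 (mod 827)
694^4 = (694^2)^2 ≡ 322^2 = 103684 ≡ 309 (mod 827)
694^8 = (694^4)^2 ≡ 309^2 = 95481 ≡ 376 (mod 827)
694^16 = (694^8)^2 ≡ 376^2 = 141376 ≡ 786 (mod 827)
694^32 = (694^16)^2 ≡ 786^2 = 617796 ≡ 27 (mod 827)
694^36 = 694^32 · 694^4 ≡ 27 · 309 ≡ 73 (mod 827).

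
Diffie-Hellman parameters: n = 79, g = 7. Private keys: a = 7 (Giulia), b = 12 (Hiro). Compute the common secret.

18

Giulia sends A = g^a mod n = 7^7 mod 79.
7^1 ≡ 7 (mod 79)
7^2 = (7^1)^2 ≡ 7^2 = 49 ≡ 49 (mod 79)
7^4 = (7^2)^2 ≡ 49^2 = 2401 ≡ 31 (mod 79)
7^7 = 7^4 · 7^2 · 7^1 ≡ 31 · 49 · 7 ≡ 47 (mod 79).
So A = 47. Hiro then computes K = A^b mod n = 47^12 mod 79.
47^1 ≡ 47 (mod 79)
47^2 = (47^1)^2 ≡ 47^2 = 2209 ≡ 76 (mod 79)
47^4 = (47^2)^2 ≡ 76^2 = 5776 ≡ 9 (mod 79)
47^8 = (47^4)^2 ≡ 9^2 = 81 ≡ 2 (mod 79)
47^12 = 47^8 · 47^4 ≡ 2 · 9 ≡ 18 (mod 79).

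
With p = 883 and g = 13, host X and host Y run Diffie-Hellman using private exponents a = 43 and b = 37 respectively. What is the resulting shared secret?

638

Host Y sends B = g^b mod p = 13^37 mod 883.
13^1 ≡ 13 (mod 883)
13^2 = (13^1)^2 ≡ 13^2 = 169 ≡ 169 (mod 883)
13^4 = (13^2)^2 ≡ 169^2 = 28561 ≡ 305 (mod 883)
13^8 = (13^4)^2 ≡ 305^2 = 93025 ≡ 310 (mod 883)
13^16 = (13^8)^2 ≡ 310^2 = 96100 ≡ 736 (mod 883)
13^32 = (13^16)^2 ≡ 736^2 = 541696 ≡ 417 (mod 883)
13^37 = 13^32 · 13^4 · 13^1 ≡ 417 · 305 · 13 ≡ 429 (mod 883).
So B = 429. Host X then computes K = B^a mod p = 429^43 mod 883.
429^1 ≡ 429 (mod 883)
429^2 = (429^1)^2 ≡ 429^2 = 184041 ≡ 377 (mod 883)
429^4 = (429^2)^2 ≡ 377^2 = 142129 ≡ 849 (mod 883)
429^8 = (429^4)^2 ≡ 849^2 = 720801 ≡ 273 (mod 883)
429^16 = (429^8)^2 ≡ 273^2 = 74529 ≡ 357 (mod 883)
429^32 = (429^16)^2 ≡ 357^2 = 127449 ≡ 297 (mod 883)
429^43 = 429^32 · 429^8 · 429^2 · 429^1 ≡ 297 · 273 · 377 · 429 ≡ 638 (mod 883).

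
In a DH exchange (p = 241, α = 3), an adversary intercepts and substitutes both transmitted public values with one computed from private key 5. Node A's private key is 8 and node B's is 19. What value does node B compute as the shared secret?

113

Node B receives an adversary's public value M = 3^5 mod 241 instead of the honest one.
3^1 ≡ 3 (mod 241)
3^2 = (3^1)^2 ≡ 3^2 = 9 ≡ 9 (mod 241)
3^4 = (3^2)^2 ≡ 9^2 = 81 ≡ 81 (mod 241)
3^5 = 3^4 · 3^1 ≡ 81 · 3 ≡ 2 (mod 241).
So M = 2. Node B computes K = M^19 mod 241.
2^1 ≡ 2 (mod 241)
2^2 = (2^1)^2 ≡ 2^2 = 4 ≡ 4 (mod 241)
2^4 = (2^2)^2 ≡ 4^2 = 16 ≡ 16 (mod 241)
2^8 = (2^4)^2 ≡ 16^2 = 256 ≡ 15 (mod 241)
2^16 = (2^8)^2 ≡ 15^2 = 225 ≡ 225 (mod 241)
2^19 = 2^16 · 2^2 · 2^1 ≡ 225 · 4 · 2 ≡ 113 (mod 241).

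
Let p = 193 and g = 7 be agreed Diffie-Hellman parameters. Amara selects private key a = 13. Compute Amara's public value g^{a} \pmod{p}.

186

Public value = 7^{13} \pmod{193}.
7^1 ≡ 7 (mod 193)
7^2 = (7^1)^2 ≡ 7^2 = 49 ≡ 49 (mod 193)
7^4 = (7^2)^2 ≡ 49^2 = 2401 ≡ 85 (mod 193)
7^8 = (7^4)^2 ≡ 85^2 = 7225 ≡ 84 (mod 193)
7^13 = 7^8 · 7^4 · 7^1 ≡ 84 · 85 · 7 ≡ 186 (mod 193).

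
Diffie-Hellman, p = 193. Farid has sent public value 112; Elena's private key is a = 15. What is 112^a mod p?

Shared key K = 112^15 mod 193.
112^1 ≡ 112 (mod 193)
112^2 = (112^1)^2 ≡ 112^2 = 12544 ≡ 192 (mod 193)
112^4 = (112^2)^2 ≡ 192^2 = 36864 ≡ 1 (mod 193)
112^8 = (112^4)^2 ≡ 1^2 = 1 ≡ 1 (mod 193)
112^15 = 112^8 · 112^4 · 112^2 · 112^1 ≡ 1 · 1 · 192 · 112 ≡ 81 (mod 193).

81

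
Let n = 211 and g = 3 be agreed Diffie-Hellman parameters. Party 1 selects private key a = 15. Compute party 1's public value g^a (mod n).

Public value = 3^15 (mod 211).
3^1 ≡ 3 (mod 211)
3^2 = (3^1)^2 ≡ 3^2 = 9 ≡ 9 (mod 211)
3^4 = (3^2)^2 ≡ 9^2 = 81 ≡ 81 (mod 211)
3^8 = (3^4)^2 ≡ 81^2 = 6561 ≡ 20 (mod 211)
3^15 = 3^8 · 3^4 · 3^2 · 3^1 ≡ 20 · 81 · 9 · 3 ≡ 63 (mod 211).

63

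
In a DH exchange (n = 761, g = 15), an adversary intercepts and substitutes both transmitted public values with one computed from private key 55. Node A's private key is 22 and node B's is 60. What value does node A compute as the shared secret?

Node A receives an adversary's public value M = 15^55 mod 761 instead of the honest one.
15^1 ≡ 15 (mod 761)
15^2 = (15^1)^2 ≡ 15^2 = 225 ≡ 225 (mod 761)
15^4 = (15^2)^2 ≡ 225^2 = 50625 ≡ 399 (mod 761)
15^8 = (15^4)^2 ≡ 399^2 = 159201 ≡ 152 (mod 761)
15^16 = (15^8)^2 ≡ 152^2 = 23104 ≡ 274 (mod 761)
15^32 = (15^16)^2 ≡ 274^2 = 75076 ≡ 498 (mod 761)
15^55 = 15^32 · 15^16 · 15^4 · 15^2 · 15^1 ≡ 498 · 274 · 399 · 225 · 15 ≡ 281 (mod 761).
So M = 281. Node A computes K = M^22 mod 761.
281^1 ≡ 281 (mod 761)
281^2 = (281^1)^2 ≡ 281^2 = 78961 ≡ 578 (mod 761)
281^4 = (281^2)^2 ≡ 578^2 = 334084 ≡ 5 (mod 761)
281^8 = (281^4)^2 ≡ 5^2 = 25 ≡ 25 (mod 761)
281^16 = (281^8)^2 ≡ 25^2 = 625 ≡ 625 (mod 761)
281^22 = 281^16 · 281^4 · 281^2 ≡ 625 · 5 · 578 ≡ 397 (mod 761).

397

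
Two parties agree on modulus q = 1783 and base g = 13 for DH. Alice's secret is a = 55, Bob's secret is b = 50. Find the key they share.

Alice sends A = g^a mod q = 13^55 mod 1783.
13^1 ≡ 13 (mod 1783)
13^2 = (13^1)^2 ≡ 13^2 = 169 ≡ 169 (mod 1783)
13^4 = (13^2)^2 ≡ 169^2 = 28561 ≡ 33 (mod 1783)
13^8 = (13^4)^2 ≡ 33^2 = 1089 ≡ 1089 (mod 1783)
13^16 = (13^8)^2 ≡ 1089^2 = 1185921 ≡ 226 (mod 1783)
13^32 = (13^16)^2 ≡ 226^2 = 51076 ≡ 1152 (mod 1783)
13^55 = 13^32 · 13^16 · 13^4 · 13^2 · 13^1 ≡ 1152 · 226 · 33 · 169 · 13 ≡ 928 (mod 1783).
So A = 928. Bob then computes K = A^b mod q = 928^50 mod 1783.
928^1 ≡ 928 (mod 1783)
928^2 = (928^1)^2 ≡ 928^2 = 861184 ≡ 1778 (mod 1783)
928^4 = (928^2)^2 ≡ 1778^2 = 3161284 ≡ 25 (mod 1783)
928^8 = (928^4)^2 ≡ 25^2 = 625 ≡ 625 (mod 1783)
928^16 = (928^8)^2 ≡ 625^2 = 390625 ≡ 148 (mod 1783)
928^32 = (928^16)^2 ≡ 148^2 = 21904 ≡ 508 (mod 1783)
928^50 = 928^32 · 928^16 · 928^2 ≡ 508 · 148 · 1778 ≡ 293 (mod 1783).

293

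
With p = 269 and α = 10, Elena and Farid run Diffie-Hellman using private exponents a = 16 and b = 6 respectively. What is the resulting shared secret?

44

Farid sends B = α^b mod p = 10^6 mod 269.
10^1 ≡ 10 (mod 269)
10^2 = (10^1)^2 ≡ 10^2 = 100 ≡ 100 (mod 269)
10^4 = (10^2)^2 ≡ 100^2 = 10000 ≡ 47 (mod 269)
10^6 = 10^4 · 10^2 ≡ 47 · 100 ≡ 127 (mod 269).
So B = 127. Elena then computes K = B^a mod p = 127^16 mod 269.
127^1 ≡ 127 (mod 269)
127^2 = (127^1)^2 ≡ 127^2 = 16129 ≡ 258 (mod 269)
127^4 = (127^2)^2 ≡ 258^2 = 66564 ≡ 121 (mod 269)
127^8 = (127^4)^2 ≡ 121^2 = 14641 ≡ 115 (mod 269)
127^16 = (127^8)^2 ≡ 115^2 = 13225 ≡ 44 (mod 269)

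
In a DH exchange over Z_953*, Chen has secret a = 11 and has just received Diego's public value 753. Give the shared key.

196

Shared key K = 753^11 mod 953.
753^1 ≡ 753 (mod 953)
753^2 = (753^1)^2 ≡ 753^2 = 567009 ≡ 927 (mod 953)
753^4 = (753^2)^2 ≡ 927^2 = 859329 ≡ 676 (mod 953)
753^8 = (753^4)^2 ≡ 676^2 = 456976 ≡ 489 (mod 953)
753^11 = 753^8 · 753^2 · 753^1 ≡ 489 · 927 · 753 ≡ 196 (mod 953).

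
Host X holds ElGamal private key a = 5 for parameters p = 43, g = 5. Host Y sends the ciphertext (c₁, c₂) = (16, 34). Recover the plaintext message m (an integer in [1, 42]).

Shared mask s = c₁^a mod p = 16^5 mod 43.
16^1 ≡ 16 (mod 43)
16^2 = (16^1)^2 ≡ 16^2 = 256 ≡ 41 (mod 43)
16^4 = (16^2)^2 ≡ 41^2 = 1681 ≡ 4 (mod 43)
16^5 = 16^4 · 16^1 ≡ 4 · 16 ≡ 21 (mod 43).
So s = 21; s⁻¹ ≡ 41 (mod 43).
m = c₂ · s⁻¹ mod 43 = 34 · 41 mod 43 = 18.

18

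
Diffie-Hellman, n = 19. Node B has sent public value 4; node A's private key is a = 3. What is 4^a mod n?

Shared key K = 4^3 mod 19.
4^1 ≡ 4 (mod 19)
4^2 = (4^1)^2 ≡ 4^2 = 16 ≡ 16 (mod 19)
4^3 = 4^2 · 4^1 ≡ 16 · 4 ≡ 7 (mod 19).

7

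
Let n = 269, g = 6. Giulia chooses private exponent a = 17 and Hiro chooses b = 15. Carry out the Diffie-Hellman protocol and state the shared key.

92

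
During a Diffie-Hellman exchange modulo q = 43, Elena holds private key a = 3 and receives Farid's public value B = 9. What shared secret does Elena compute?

41

Shared key K = 9^3 mod 43.
9^1 ≡ 9 (mod 43)
9^2 = (9^1)^2 ≡ 9^2 = 81 ≡ 38 (mod 43)
9^3 = 9^2 · 9^1 ≡ 38 · 9 ≡ 41 (mod 43).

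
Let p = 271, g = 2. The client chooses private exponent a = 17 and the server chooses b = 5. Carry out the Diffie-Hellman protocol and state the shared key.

The client sends A = g^a mod p = 2^17 mod 271.
2^1 ≡ 2 (mod 271)
2^2 = (2^1)^2 ≡ 2^2 = 4 ≡ 4 (mod 271)
2^4 = (2^2)^2 ≡ 4^2 = 16 ≡ 16 (mod 271)
2^8 = (2^4)^2 ≡ 16^2 = 256 ≡ 256 (mod 271)
2^16 = (2^8)^2 ≡ 256^2 = 65536 ≡ 225 (mod 271)
2^17 = 2^16 · 2^1 ≡ 225 · 2 ≡ 179 (mod 271).
So A = 179. The server then computes K = A^b mod p = 179^5 mod 271.
179^1 ≡ 179 (mod 271)
179^2 = (179^1)^2 ≡ 179^2 = 32041 ≡ 63 (mod 271)
179^4 = (179^2)^2 ≡ 63^2 = 3969 ≡ 175 (mod 271)
179^5 = 179^4 · 179^1 ≡ 175 · 179 ≡ 160 (mod 271).

160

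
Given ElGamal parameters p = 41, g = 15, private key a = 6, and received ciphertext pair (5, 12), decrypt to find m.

3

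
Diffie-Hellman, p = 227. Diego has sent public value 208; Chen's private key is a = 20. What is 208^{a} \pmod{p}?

212

Shared key K = 208^20 mod 227.
208^1 ≡ 208 (mod 227)
208^2 = (208^1)^2 ≡ 208^2 = 43264 ≡ 134 (mod 227)
208^4 = (208^2)^2 ≡ 134^2 = 17956 ≡ 23 (mod 227)
208^8 = (208^4)^2 ≡ 23^2 = 529 ≡ 75 (mod 227)
208^16 = (208^8)^2 ≡ 75^2 = 5625 ≡ 177 (mod 227)
208^20 = 208^16 · 208^4 ≡ 177 · 23 ≡ 212 (mod 227).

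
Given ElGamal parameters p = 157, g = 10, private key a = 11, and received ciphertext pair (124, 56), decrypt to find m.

Shared mask s = c₁^a mod p = 124^11 mod 157.
124^1 ≡ 124 (mod 157)
124^2 = (124^1)^2 ≡ 124^2 = 15376 ≡ 147 (mod 157)
124^4 = (124^2)^2 ≡ 147^2 = 21609 ≡ 100 (mod 157)
124^8 = (124^4)^2 ≡ 100^2 = 10000 ≡ 109 (mod 157)
124^11 = 124^8 · 124^2 · 124^1 ≡ 109 · 147 · 124 ≡ 17 (mod 157).
So s = 17; s⁻¹ ≡ 37 (mod 157).
m = c₂ · s⁻¹ mod 157 = 56 · 37 mod 157 = 31.

31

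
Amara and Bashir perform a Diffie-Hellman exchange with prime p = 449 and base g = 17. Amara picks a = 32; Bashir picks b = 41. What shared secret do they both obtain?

Amara sends A = g^a mod p = 17^32 mod 449.
17^1 ≡ 17 (mod 449)
17^2 = (17^1)^2 ≡ 17^2 = 289 ≡ 289 (mod 449)
17^4 = (17^2)^2 ≡ 289^2 = 83521 ≡ 7 (mod 449)
17^8 = (17^4)^2 ≡ 7^2 = 49 ≡ 49 (mod 449)
17^16 = (17^8)^2 ≡ 49^2 = 2401 ≡ 156 (mod 449)
17^32 = (17^16)^2 ≡ 156^2 = 24336 ≡ 90 (mod 449)
So A = 90. Bashir then computes K = A^b mod p = 90^41 mod 449.
90^1 ≡ 90 (mod 449)
90^2 = (90^1)^2 ≡ 90^2 = 8100 ≡ 18 (mod 449)
90^4 = (90^2)^2 ≡ 18^2 = 324 ≡ 324 (mod 449)
90^8 = (90^4)^2 ≡ 324^2 = 104976 ≡ 359 (mod 449)
90^16 = (90^8)^2 ≡ 359^2 = 128881 ≡ 18 (mod 449)
90^32 = (90^16)^2 ≡ 18^2 = 324 ≡ 324 (mod 449)
90^41 = 90^32 · 90^8 · 90^1 ≡ 324 · 359 · 90 ≡ 5 (mod 449).

5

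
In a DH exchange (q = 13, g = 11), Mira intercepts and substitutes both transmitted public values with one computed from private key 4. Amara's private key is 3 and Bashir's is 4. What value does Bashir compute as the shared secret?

3

Bashir receives Mira's public value M = 11^4 mod 13 instead of the honest one.
11^1 ≡ 11 (mod 13)
11^2 = (11^1)^2 ≡ 11^2 = 121 ≡ 4 (mod 13)
11^4 = (11^2)^2 ≡ 4^2 = 16 ≡ 3 (mod 13)
So M = 3. Bashir computes K = M^4 mod 13.
3^1 ≡ 3 (mod 13)
3^2 = (3^1)^2 ≡ 3^2 = 9 ≡ 9 (mod 13)
3^4 = (3^2)^2 ≡ 9^2 = 81 ≡ 3 (mod 13)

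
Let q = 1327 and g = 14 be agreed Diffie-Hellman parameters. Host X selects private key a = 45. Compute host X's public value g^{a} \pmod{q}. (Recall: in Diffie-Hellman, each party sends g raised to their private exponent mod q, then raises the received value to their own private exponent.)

824

Public value = 14^{45} \pmod{1327}.
14^1 ≡ 14 (mod 1327)
14^2 = (14^1)^2 ≡ 14^2 = 196 ≡ 196 (mod 1327)
14^4 = (14^2)^2 ≡ 196^2 = 38416 ≡ 1260 (mod 1327)
14^8 = (14^4)^2 ≡ 1260^2 = 1587600 ≡ 508 (mod 1327)
14^16 = (14^8)^2 ≡ 508^2 = 258064 ≡ 626 (mod 1327)
14^32 = (14^16)^2 ≡ 626^2 = 391876 ≡ 411 (mod 1327)
14^45 = 14^32 · 14^8 · 14^4 · 14^1 ≡ 411 · 508 · 1260 · 14 ≡ 824 (mod 1327).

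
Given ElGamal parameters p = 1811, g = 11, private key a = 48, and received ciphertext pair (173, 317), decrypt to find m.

1185

Shared mask s = c₁^a mod p = 173^48 mod 1811.
173^1 ≡ 173 (mod 1811)
173^2 = (173^1)^2 ≡ 173^2 = 29929 ≡ 953 (mod 1811)
173^4 = (173^2)^2 ≡ 953^2 = 908209 ≡ 898 (mod 1811)
173^8 = (173^4)^2 ≡ 898^2 = 806404 ≡ 509 (mod 1811)
173^16 = (173^8)^2 ≡ 509^2 = 259081 ≡ 108 (mod 1811)
173^32 = (173^16)^2 ≡ 108^2 = 11664 ≡ 798 (mod 1811)
173^48 = 173^32 · 173^16 ≡ 798 · 108 ≡ 1067 (mod 1811).
So s = 1067; s⁻¹ ≡ 1312 (mod 1811).
m = c₂ · s⁻¹ mod 1811 = 317 · 1312 mod 1811 = 1185.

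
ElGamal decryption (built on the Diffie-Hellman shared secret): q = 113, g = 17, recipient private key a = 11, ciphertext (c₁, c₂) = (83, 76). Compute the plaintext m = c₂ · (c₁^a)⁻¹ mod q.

Shared mask s = c₁^a mod q = 83^11 mod 113.
83^1 ≡ 83 (mod 113)
83^2 = (83^1)^2 ≡ 83^2 = 6889 ≡ 109 (mod 113)
83^4 = (83^2)^2 ≡ 109^2 = 11881 ≡ 16 (mod 113)
83^8 = (83^4)^2 ≡ 16^2 = 256 ≡ 30 (mod 113)
83^11 = 83^8 · 83^2 · 83^1 ≡ 30 · 109 · 83 ≡ 97 (mod 113).
So s = 97; s⁻¹ ≡ 7 (mod 113).
m = c₂ · s⁻¹ mod 113 = 76 · 7 mod 113 = 80.

80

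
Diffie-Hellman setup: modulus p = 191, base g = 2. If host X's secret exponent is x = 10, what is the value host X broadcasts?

69

Public value = 2^10 (mod 191).
2^1 ≡ 2 (mod 191)
2^2 = (2^1)^2 ≡ 2^2 = 4 ≡ 4 (mod 191)
2^4 = (2^2)^2 ≡ 4^2 = 16 ≡ 16 (mod 191)
2^8 = (2^4)^2 ≡ 16^2 = 256 ≡ 65 (mod 191)
2^10 = 2^8 · 2^2 ≡ 65 · 4 ≡ 69 (mod 191).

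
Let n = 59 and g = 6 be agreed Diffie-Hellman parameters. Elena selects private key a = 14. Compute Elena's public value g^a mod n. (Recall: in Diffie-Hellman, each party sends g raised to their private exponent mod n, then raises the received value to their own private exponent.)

7

Public value = 6^14 mod 59.
6^1 ≡ 6 (mod 59)
6^2 = (6^1)^2 ≡ 6^2 = 36 ≡ 36 (mod 59)
6^4 = (6^2)^2 ≡ 36^2 = 1296 ≡ 57 (mod 59)
6^8 = (6^4)^2 ≡ 57^2 = 3249 ≡ 4 (mod 59)
6^14 = 6^8 · 6^4 · 6^2 ≡ 4 · 57 · 36 ≡ 7 (mod 59).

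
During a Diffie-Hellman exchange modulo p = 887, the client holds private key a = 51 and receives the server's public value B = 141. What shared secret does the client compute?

391

Shared key K = 141^51 mod 887.
141^1 ≡ 141 (mod 887)
141^2 = (141^1)^2 ≡ 141^2 = 19881 ≡ 367 (mod 887)
141^4 = (141^2)^2 ≡ 367^2 = 134689 ≡ 752 (mod 887)
141^8 = (141^4)^2 ≡ 752^2 = 565504 ≡ 485 (mod 887)
141^16 = (141^8)^2 ≡ 485^2 = 235225 ≡ 170 (mod 887)
141^32 = (141^16)^2 ≡ 170^2 = 28900 ≡ 516 (mod 887)
141^51 = 141^32 · 141^16 · 141^2 · 141^1 ≡ 516 · 170 · 367 · 141 ≡ 391 (mod 887).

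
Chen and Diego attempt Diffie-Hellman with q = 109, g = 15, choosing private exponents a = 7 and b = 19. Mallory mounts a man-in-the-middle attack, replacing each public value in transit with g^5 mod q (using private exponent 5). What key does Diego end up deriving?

48

Diego receives Mallory's public value M = 15^5 mod 109 instead of the honest one.
15^1 ≡ 15 (mod 109)
15^2 = (15^1)^2 ≡ 15^2 = 225 ≡ 7 (mod 109)
15^4 = (15^2)^2 ≡ 7^2 = 49 ≡ 49 (mod 109)
15^5 = 15^4 · 15^1 ≡ 49 · 15 ≡ 81 (mod 109).
So M = 81. Diego computes K = M^19 mod 109.
81^1 ≡ 81 (mod 109)
81^2 = (81^1)^2 ≡ 81^2 = 6561 ≡ 21 (mod 109)
81^4 = (81^2)^2 ≡ 21^2 = 441 ≡ 5 (mod 109)
81^8 = (81^4)^2 ≡ 5^2 = 25 ≡ 25 (mod 109)
81^16 = (81^8)^2 ≡ 25^2 = 625 ≡ 80 (mod 109)
81^19 = 81^16 · 81^2 · 81^1 ≡ 80 · 21 · 81 ≡ 48 (mod 109).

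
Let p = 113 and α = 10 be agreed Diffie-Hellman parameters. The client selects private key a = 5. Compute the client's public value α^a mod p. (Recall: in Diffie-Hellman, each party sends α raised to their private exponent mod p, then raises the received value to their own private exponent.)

108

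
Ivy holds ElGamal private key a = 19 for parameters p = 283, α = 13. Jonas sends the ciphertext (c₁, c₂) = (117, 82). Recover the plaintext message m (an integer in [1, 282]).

Shared mask s = c₁^a mod p = 117^19 mod 283.
117^1 ≡ 117 (mod 283)
117^2 = (117^1)^2 ≡ 117^2 = 13689 ≡ 105 (mod 283)
117^4 = (117^2)^2 ≡ 105^2 = 11025 ≡ 271 (mod 283)
117^8 = (117^4)^2 ≡ 271^2 = 73441 ≡ 144 (mod 283)
117^16 = (117^8)^2 ≡ 144^2 = 20736 ≡ 77 (mod 283)
117^19 = 117^16 · 117^2 · 117^1 ≡ 77 · 105 · 117 ≡ 159 (mod 283).
So s = 159; s⁻¹ ≡ 89 (mod 283).
m = c₂ · s⁻¹ mod 283 = 82 · 89 mod 283 = 223.

223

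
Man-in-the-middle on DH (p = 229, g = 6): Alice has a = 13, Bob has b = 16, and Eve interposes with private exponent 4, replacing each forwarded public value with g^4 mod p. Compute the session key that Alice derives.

171

Alice receives Eve's public value M = 6^4 mod 229 instead of the honest one.
6^1 ≡ 6 (mod 229)
6^2 = (6^1)^2 ≡ 6^2 = 36 ≡ 36 (mod 229)
6^4 = (6^2)^2 ≡ 36^2 = 1296 ≡ 151 (mod 229)
So M = 151. Alice computes K = M^13 mod 229.
151^1 ≡ 151 (mod 229)
151^2 = (151^1)^2 ≡ 151^2 = 22801 ≡ 130 (mod 229)
151^4 = (151^2)^2 ≡ 130^2 = 16900 ≡ 183 (mod 229)
151^8 = (151^4)^2 ≡ 183^2 = 33489 ≡ 55 (mod 229)
151^13 = 151^8 · 151^4 · 151^1 ≡ 55 · 183 · 151 ≡ 171 (mod 229).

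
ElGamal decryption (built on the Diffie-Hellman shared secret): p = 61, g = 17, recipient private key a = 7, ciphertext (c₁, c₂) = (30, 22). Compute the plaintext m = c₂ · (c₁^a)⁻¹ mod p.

Shared mask s = c₁^a mod p = 30^7 mod 61.
30^1 ≡ 30 (mod 61)
30^2 = (30^1)^2 ≡ 30^2 = 900 ≡ 46 (mod 61)
30^4 = (30^2)^2 ≡ 46^2 = 2116 ≡ 42 (mod 61)
30^7 = 30^4 · 30^2 · 30^1 ≡ 42 · 46 · 30 ≡ 10 (mod 61).
So s = 10; s⁻¹ ≡ 55 (mod 61).
m = c₂ · s⁻¹ mod 61 = 22 · 55 mod 61 = 51.

51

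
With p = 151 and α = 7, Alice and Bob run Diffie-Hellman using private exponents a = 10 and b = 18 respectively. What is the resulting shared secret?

Bob sends B = α^b mod p = 7^18 mod 151.
7^1 ≡ 7 (mod 151)
7^2 = (7^1)^2 ≡ 7^2 = 49 ≡ 49 (mod 151)
7^4 = (7^2)^2 ≡ 49^2 = 2401 ≡ 136 (mod 151)
7^8 = (7^4)^2 ≡ 136^2 = 18496 ≡ 74 (mod 151)
7^16 = (7^8)^2 ≡ 74^2 = 5476 ≡ 40 (mod 151)
7^18 = 7^16 · 7^2 ≡ 40 · 49 ≡ 148 (mod 151).
So B = 148. Alice then computes K = B^a mod p = 148^10 mod 151.
148^1 ≡ 148 (mod 151)
148^2 = (148^1)^2 ≡ 148^2 = 21904 ≡ 9 (mod 151)
148^4 = (148^2)^2 ≡ 9^2 = 81 ≡ 81 (mod 151)
148^8 = (148^4)^2 ≡ 81^2 = 6561 ≡ 68 (mod 151)
148^10 = 148^8 · 148^2 ≡ 68 · 9 ≡ 8 (mod 151).

8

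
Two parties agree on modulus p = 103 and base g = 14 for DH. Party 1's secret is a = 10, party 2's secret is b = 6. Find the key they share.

Party 1 sends A = g^a mod p = 14^10 mod 103.
14^1 ≡ 14 (mod 103)
14^2 = (14^1)^2 ≡ 14^2 = 196 ≡ 93 (mod 103)
14^4 = (14^2)^2 ≡ 93^2 = 8649 ≡ 100 (mod 103)
14^8 = (14^4)^2 ≡ 100^2 = 10000 ≡ 9 (mod 103)
14^10 = 14^8 · 14^2 ≡ 9 · 93 ≡ 13 (mod 103).
So A = 13. Party 2 then computes K = A^b mod p = 13^6 mod 103.
13^1 ≡ 13 (mod 103)
13^2 = (13^1)^2 ≡ 13^2 = 169 ≡ 66 (mod 103)
13^4 = (13^2)^2 ≡ 66^2 = 4356 ≡ 30 (mod 103)
13^6 = 13^4 · 13^2 ≡ 30 · 66 ≡ 23 (mod 103).

23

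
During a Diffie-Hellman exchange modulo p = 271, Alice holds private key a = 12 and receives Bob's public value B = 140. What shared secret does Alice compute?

Shared key K = 140^12 mod 271.
140^1 ≡ 140 (mod 271)
140^2 = (140^1)^2 ≡ 140^2 = 19600 ≡ 88 (mod 271)
140^4 = (140^2)^2 ≡ 88^2 = 7744 ≡ 156 (mod 271)
140^8 = (140^4)^2 ≡ 156^2 = 24336 ≡ 217 (mod 271)
140^12 = 140^8 · 140^4 ≡ 217 · 156 ≡ 248 (mod 271).

248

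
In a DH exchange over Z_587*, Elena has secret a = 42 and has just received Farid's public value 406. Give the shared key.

Shared key K = 406^42 mod 587.
406^1 ≡ 406 (mod 587)
406^2 = (406^1)^2 ≡ 406^2 = 164836 ≡ 476 (mod 587)
406^4 = (406^2)^2 ≡ 476^2 = 226576 ≡ 581 (mod 587)
406^8 = (406^4)^2 ≡ 581^2 = 337561 ≡ 36 (mod 587)
406^16 = (406^8)^2 ≡ 36^2 = 1296 ≡ 122 (mod 587)
406^32 = (406^16)^2 ≡ 122^2 = 14884 ≡ 209 (mod 587)
406^42 = 406^32 · 406^8 · 406^2 ≡ 209 · 36 · 476 ≡ 137 (mod 587).

137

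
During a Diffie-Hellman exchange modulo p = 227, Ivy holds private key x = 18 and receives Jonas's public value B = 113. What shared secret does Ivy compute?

155

Shared key K = 113^18 mod 227.
113^1 ≡ 113 (mod 227)
113^2 = (113^1)^2 ≡ 113^2 = 12769 ≡ 57 (mod 227)
113^4 = (113^2)^2 ≡ 57^2 = 3249 ≡ 71 (mod 227)
113^8 = (113^4)^2 ≡ 71^2 = 5041 ≡ 47 (mod 227)
113^16 = (113^8)^2 ≡ 47^2 = 2209 ≡ 166 (mod 227)
113^18 = 113^16 · 113^2 ≡ 166 · 57 ≡ 155 (mod 227).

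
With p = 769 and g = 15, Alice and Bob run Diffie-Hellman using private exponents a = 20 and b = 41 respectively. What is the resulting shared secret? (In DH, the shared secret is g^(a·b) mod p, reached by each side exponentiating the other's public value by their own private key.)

Alice sends A = g^a mod p = 15^20 mod 769.
15^1 ≡ 15 (mod 769)
15^2 = (15^1)^2 ≡ 15^2 = 225 ≡ 225 (mod 769)
15^4 = (15^2)^2 ≡ 225^2 = 50625 ≡ 640 (mod 769)
15^8 = (15^4)^2 ≡ 640^2 = 409600 ≡ 492 (mod 769)
15^16 = (15^8)^2 ≡ 492^2 = 242064 ≡ 598 (mod 769)
15^20 = 15^16 · 15^4 ≡ 598 · 640 ≡ 527 (mod 769).
So A = 527. Bob then computes K = A^b mod p = 527^41 mod 769.
527^1 ≡ 527 (mod 769)
527^2 = (527^1)^2 ≡ 527^2 = 277729 ≡ 120 (mod 769)
527^4 = (527^2)^2 ≡ 120^2 = 14400 ≡ 558 (mod 769)
527^8 = (527^4)^2 ≡ 558^2 = 311364 ≡ 688 (mod 769)
527^16 = (527^8)^2 ≡ 688^2 = 473344 ≡ 409 (mod 769)
527^32 = (527^16)^2 ≡ 409^2 = 167281 ≡ 408 (mod 769)
527^41 = 527^32 · 527^8 · 527^1 ≡ 408 · 688 · 527 ≡ 16 (mod 769).

16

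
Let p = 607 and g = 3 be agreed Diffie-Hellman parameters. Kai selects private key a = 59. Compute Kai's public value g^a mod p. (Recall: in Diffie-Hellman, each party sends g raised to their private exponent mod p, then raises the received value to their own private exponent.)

312

Public value = 3^59 mod 607.
3^1 ≡ 3 (mod 607)
3^2 = (3^1)^2 ≡ 3^2 = 9 ≡ 9 (mod 607)
3^4 = (3^2)^2 ≡ 9^2 = 81 ≡ 81 (mod 607)
3^8 = (3^4)^2 ≡ 81^2 = 6561 ≡ 491 (mod 607)
3^16 = (3^8)^2 ≡ 491^2 = 241081 ≡ 102 (mod 607)
3^32 = (3^16)^2 ≡ 102^2 = 10404 ≡ 85 (mod 607)
3^59 = 3^32 · 3^16 · 3^8 · 3^2 · 3^1 ≡ 85 · 102 · 491 · 9 · 3 ≡ 312 (mod 607).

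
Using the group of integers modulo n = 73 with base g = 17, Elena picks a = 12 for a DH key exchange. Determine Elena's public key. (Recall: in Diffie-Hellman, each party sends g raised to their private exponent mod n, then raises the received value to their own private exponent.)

72

Public value = 17^12 (mod 73).
17^1 ≡ 17 (mod 73)
17^2 = (17^1)^2 ≡ 17^2 = 289 ≡ 70 (mod 73)
17^4 = (17^2)^2 ≡ 70^2 = 4900 ≡ 9 (mod 73)
17^8 = (17^4)^2 ≡ 9^2 = 81 ≡ 8 (mod 73)
17^12 = 17^8 · 17^4 ≡ 8 · 9 ≡ 72 (mod 73).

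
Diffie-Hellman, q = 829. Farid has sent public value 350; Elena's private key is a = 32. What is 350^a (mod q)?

Shared key K = 350^32 mod 829.
350^1 ≡ 350 (mod 829)
350^2 = (350^1)^2 ≡ 350^2 = 122500 ≡ 637 (mod 829)
350^4 = (350^2)^2 ≡ 637^2 = 405769 ≡ 388 (mod 829)
350^8 = (350^4)^2 ≡ 388^2 = 150544 ≡ 495 (mod 829)
350^16 = (350^8)^2 ≡ 495^2 = 245025 ≡ 470 (mod 829)
350^32 = (350^16)^2 ≡ 470^2 = 220900 ≡ 386 (mod 829)

386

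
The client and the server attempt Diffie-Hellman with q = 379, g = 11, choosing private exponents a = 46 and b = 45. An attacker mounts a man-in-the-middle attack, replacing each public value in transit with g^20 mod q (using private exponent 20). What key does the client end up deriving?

121

The client receives an attacker's public value M = 11^20 mod 379 instead of the honest one.
11^1 ≡ 11 (mod 379)
11^2 = (11^1)^2 ≡ 11^2 = 121 ≡ 121 (mod 379)
11^4 = (11^2)^2 ≡ 121^2 = 14641 ≡ 239 (mod 379)
11^8 = (11^4)^2 ≡ 239^2 = 57121 ≡ 271 (mod 379)
11^16 = (11^8)^2 ≡ 271^2 = 73441 ≡ 294 (mod 379)
11^20 = 11^16 · 11^4 ≡ 294 · 239 ≡ 151 (mod 379).
So M = 151. The client computes K = M^46 mod 379.
151^1 ≡ 151 (mod 379)
151^2 = (151^1)^2 ≡ 151^2 = 22801 ≡ 61 (mod 379)
151^4 = (151^2)^2 ≡ 61^2 = 3721 ≡ 310 (mod 379)
151^8 = (151^4)^2 ≡ 310^2 = 96100 ≡ 213 (mod 379)
151^16 = (151^8)^2 ≡ 213^2 = 45369 ≡ 268 (mod 379)
151^32 = (151^16)^2 ≡ 268^2 = 71824 ≡ 193 (mod 379)
151^46 = 151^32 · 151^8 · 151^4 · 151^2 ≡ 193 · 213 · 310 · 61 ≡ 121 (mod 379).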